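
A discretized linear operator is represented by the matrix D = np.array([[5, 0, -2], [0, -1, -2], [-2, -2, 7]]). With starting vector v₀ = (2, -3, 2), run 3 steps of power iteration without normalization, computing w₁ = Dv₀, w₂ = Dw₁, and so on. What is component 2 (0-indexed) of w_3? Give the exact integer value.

780

w1 = Dv₀ = (5·2 + 0·(-3) + (-2)·2; 0·2 + (-1)·(-3) + (-2)·2; (-2)·2 + (-2)·(-3) + 7·2) = (6, -1, 16)
w2 = Dw1 = (5·6 + 0·(-1) + (-2)·16; 0·6 + (-1)·(-1) + (-2)·16; (-2)·6 + (-2)·(-1) + 7·16) = (-2, -31, 102)
w3 = Dw2 = (-214, -173, 780)
The requested component of w3 is 780.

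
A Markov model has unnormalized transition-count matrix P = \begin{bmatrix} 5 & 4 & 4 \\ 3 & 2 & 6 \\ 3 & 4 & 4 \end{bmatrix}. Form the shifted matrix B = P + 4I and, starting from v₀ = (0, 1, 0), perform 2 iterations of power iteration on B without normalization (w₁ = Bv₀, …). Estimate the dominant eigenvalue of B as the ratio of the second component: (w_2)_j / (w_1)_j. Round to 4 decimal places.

μ ≈ 12.0000

B = P + 4I has rows (9, 4, 4); (3, 6, 6); (3, 4, 8)
w1 = Bv₀ = (4, 6, 4)
w2 = Bw1 = (76, 72, 68)
Ratio: 72/6 = 12.0000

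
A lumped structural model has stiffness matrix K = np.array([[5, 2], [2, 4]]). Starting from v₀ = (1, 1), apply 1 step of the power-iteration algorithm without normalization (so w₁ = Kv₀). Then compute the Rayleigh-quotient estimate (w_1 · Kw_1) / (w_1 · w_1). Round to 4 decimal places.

6.5529

w1 = Kv₀ = (7, 6)
Kw1 = (47, 38)
w1·Kw1 = 7·47 + 6·38 = 557; w1·w1 = 7·7 + 6·6 = 85
λ ≈ 557/85 = 6.5529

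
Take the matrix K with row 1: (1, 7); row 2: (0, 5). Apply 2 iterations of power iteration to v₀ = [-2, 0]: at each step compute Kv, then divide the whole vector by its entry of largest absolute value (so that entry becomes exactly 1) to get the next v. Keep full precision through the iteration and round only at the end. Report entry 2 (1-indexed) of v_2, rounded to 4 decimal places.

0.0000

Kv0 = (-2.00000, 0.00000); divide by -2.00000 → v1 = (1.00000, 0.00000)
Kv1 = (1.00000, 0.00000); divide by 1.00000 → v2 = (1.00000, 0.00000)
Requested entry of v2: 0/-2 = 0.0000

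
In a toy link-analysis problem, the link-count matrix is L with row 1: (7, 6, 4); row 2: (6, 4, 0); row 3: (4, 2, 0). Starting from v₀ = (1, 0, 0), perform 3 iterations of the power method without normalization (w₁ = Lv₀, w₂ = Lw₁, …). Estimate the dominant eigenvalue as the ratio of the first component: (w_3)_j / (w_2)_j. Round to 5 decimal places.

λ ≈ 12.50495

w1 = Lv₀ = (7, 6, 4)
w2 = Lw1 = (101, 66, 40)
w3 = Lw2 = (1263, 870, 536)
Ratio at component: 1263 / 101 = 12.50495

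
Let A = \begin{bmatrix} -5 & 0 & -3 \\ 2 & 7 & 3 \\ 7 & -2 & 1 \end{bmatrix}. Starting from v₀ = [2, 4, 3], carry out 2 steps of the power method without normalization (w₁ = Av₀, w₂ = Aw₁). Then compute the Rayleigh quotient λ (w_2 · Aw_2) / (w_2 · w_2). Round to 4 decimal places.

3.8722

w1 = Av₀ = ((-5)·2 + 0·4 + (-3)·3; 2·2 + 7·4 + 3·3; 7·2 + (-2)·4 + 1·3) = (-19, 41, 9)
w2 = Aw1 = ((-5)·(-19) + 0·41 + (-3)·9; 2·(-19) + 7·41 + 3·9; 7·(-19) + (-2)·41 + 1·9) = (68, 276, -206)
Aw2 = (278, 1450, -282)
w2·Aw2 = 68·278 + 276·1450 + (-206)·(-282) = 477196; w2·w2 = 68·68 + 276·276 + (-206)·(-206) = 123236
λ ≈ 477196/123236 = 3.8722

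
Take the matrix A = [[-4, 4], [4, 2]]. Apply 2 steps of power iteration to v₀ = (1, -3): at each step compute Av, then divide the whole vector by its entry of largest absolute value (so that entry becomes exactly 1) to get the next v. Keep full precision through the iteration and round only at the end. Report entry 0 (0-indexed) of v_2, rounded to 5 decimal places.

-0.82353

Av0 = (-16.000000, -2.000000); divide by -16.000000 → v1 = (1.000000, 0.125000)
Av1 = (-3.500000, 4.250000); divide by 4.250000 → v2 = (-0.823529, 1.000000)
Requested entry of v2: 56/-68 = -0.82353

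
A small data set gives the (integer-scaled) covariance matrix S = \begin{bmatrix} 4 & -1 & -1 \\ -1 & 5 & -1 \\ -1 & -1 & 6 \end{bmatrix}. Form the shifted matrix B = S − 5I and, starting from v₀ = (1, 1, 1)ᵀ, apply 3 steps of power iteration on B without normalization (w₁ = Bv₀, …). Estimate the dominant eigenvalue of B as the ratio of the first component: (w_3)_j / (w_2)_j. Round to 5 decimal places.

B = S − 5I has rows (-1, -1, -1); (-1, 0, -1); (-1, -1, 1)
w1 = Bv₀ = (-3, -2, -1)
w2 = Bw1 = (6, 4, 4)
w3 = Bw2 = (-14, -10, -6)
Ratio: -14/6 = -2.33333

μ ≈ -2.33333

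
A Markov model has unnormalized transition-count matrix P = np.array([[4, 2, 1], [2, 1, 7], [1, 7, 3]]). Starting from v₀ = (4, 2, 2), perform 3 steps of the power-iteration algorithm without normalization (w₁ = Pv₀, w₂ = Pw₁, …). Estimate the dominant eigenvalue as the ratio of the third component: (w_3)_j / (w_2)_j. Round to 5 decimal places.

w1 = Pv₀ = (22, 24, 24)
w2 = Pw1 = (160, 236, 262)
w3 = Pw2 = (1374, 2390, 2598)
Ratio at component: 2598 / 262 = 9.91603

9.91603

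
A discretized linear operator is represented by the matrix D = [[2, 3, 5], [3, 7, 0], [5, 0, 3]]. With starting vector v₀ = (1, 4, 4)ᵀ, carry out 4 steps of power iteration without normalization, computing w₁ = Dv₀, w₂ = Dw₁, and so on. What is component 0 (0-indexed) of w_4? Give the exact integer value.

w1 = Dv₀ = (2·1 + 3·4 + 5·4; 3·1 + 7·4 + 0·4; 5·1 + 0·4 + 3·4) = (34, 31, 17)
w2 = Dw1 = (2·34 + 3·31 + 5·17; 3·34 + 7·31 + 0·17; 5·34 + 0·31 + 3·17) = (246, 319, 221)
w3 = Dw2 = (2554, 2971, 1893)
w4 = Dw3 = (23486, 28459, 18449)
The requested component of w4 is 23486.

23486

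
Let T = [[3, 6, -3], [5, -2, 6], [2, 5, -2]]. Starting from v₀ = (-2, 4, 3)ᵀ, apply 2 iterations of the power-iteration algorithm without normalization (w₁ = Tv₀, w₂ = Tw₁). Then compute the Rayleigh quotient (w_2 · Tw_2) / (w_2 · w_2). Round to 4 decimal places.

λ ≈ -2.5197

w1 = Tv₀ = (3·(-2) + 6·4 + (-3)·3; 5·(-2) + (-2)·4 + 6·3; 2·(-2) + 5·4 + (-2)·3) = (9, 0, 10)
w2 = Tw1 = (3·9 + 6·0 + (-3)·10; 5·9 + (-2)·0 + 6·10; 2·9 + 5·0 + (-2)·10) = (-3, 105, -2)
Tw2 = (627, -237, 523)
w2·Tw2 = (-3)·627 + 105·(-237) + (-2)·523 = -27812; w2·w2 = (-3)·(-3) + 105·105 + (-2)·(-2) = 11038
λ ≈ -27812/11038 = -2.5197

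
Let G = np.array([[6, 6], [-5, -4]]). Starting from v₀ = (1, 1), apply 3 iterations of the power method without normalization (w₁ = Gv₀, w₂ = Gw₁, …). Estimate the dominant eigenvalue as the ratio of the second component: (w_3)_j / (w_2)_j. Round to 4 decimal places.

w1 = Gv₀ = (6·1 + 6·1; (-5)·1 + (-4)·1) = (12, -9)
w2 = Gw1 = (6·12 + 6·(-9); (-5)·12 + (-4)·(-9)) = (18, -24)
w3 = Gw2 = (-36, 6)
Ratio at component: 6 / -24 = -0.2500

λ ≈ -0.2500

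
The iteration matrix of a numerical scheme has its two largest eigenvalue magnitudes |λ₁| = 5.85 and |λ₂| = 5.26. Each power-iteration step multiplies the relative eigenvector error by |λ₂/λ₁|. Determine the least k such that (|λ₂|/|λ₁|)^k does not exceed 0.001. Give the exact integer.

65

|λ₂/λ₁| = 5.26/5.85 = 0.89915
Need k ≥ ln(0.001) / ln(0.89915) = -6.9078 / -0.1063 ≈ 64.977
Smallest integer k satisfying the bound: 65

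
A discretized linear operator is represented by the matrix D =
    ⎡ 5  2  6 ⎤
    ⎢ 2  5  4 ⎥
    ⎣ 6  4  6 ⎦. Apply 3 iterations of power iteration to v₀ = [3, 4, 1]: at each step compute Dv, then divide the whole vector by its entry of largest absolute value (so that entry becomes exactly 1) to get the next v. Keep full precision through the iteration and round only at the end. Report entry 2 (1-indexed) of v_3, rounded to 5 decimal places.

0.66240

Dv0 = (29.000000, 30.000000, 40.000000); divide by 40.000000 → v1 = (0.725000, 0.750000, 1.000000)
Dv1 = (11.125000, 9.200000, 13.350000); divide by 13.350000 → v2 = (0.833333, 0.689139, 1.000000)
Dv2 = (11.544944, 9.112360, 13.756554); divide by 13.756554 → v3 = (0.839232, 0.662401, 1.000000)
Requested entry of v3: 4866/7346 = 0.66240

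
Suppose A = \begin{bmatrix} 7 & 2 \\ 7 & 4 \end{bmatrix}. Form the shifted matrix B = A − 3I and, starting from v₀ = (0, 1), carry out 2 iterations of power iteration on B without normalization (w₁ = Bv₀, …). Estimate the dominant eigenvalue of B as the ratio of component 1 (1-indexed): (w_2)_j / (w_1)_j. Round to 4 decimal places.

5.0000

B = A − 3I has rows (4, 2); (7, 1)
w1 = Bv₀ = (4·0 + 2·1; 7·0 + 1·1) = (2, 1)
w2 = Bw1 = (4·2 + 2·1; 7·2 + 1·1) = (10, 15)
Ratio: 10/2 = 5.0000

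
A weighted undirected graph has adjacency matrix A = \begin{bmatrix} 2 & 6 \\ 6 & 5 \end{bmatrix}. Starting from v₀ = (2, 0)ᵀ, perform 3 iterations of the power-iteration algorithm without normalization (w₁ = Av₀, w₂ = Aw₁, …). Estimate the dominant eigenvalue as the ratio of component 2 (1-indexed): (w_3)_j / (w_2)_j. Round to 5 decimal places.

w1 = Av₀ = (2·2 + 6·0; 6·2 + 5·0) = (4, 12)
w2 = Aw1 = (2·4 + 6·12; 6·4 + 5·12) = (80, 84)
w3 = Aw2 = (664, 900)
Ratio at component: 900 / 84 = 10.71429

λ ≈ 10.71429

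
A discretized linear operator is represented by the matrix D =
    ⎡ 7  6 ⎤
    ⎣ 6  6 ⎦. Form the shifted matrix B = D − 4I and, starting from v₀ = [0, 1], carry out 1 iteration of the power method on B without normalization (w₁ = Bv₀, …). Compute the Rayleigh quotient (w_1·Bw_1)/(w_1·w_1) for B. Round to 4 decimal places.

B = D − 4I has rows (3, 6); (6, 2)
w1 = Bv₀ = (3·0 + 6·1; 6·0 + 2·1) = (6, 2)
Bw1 = (30, 40)
w1·Bw1 = 260; w1·w1 = 40; μ ≈ 260/40 = 6.5000

μ ≈ 6.5000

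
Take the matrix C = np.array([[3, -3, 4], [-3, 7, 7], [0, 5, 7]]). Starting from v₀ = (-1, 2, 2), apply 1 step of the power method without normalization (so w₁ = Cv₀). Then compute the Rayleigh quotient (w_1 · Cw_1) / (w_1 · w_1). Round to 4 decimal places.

w1 = Cv₀ = (-1, 31, 24)
Cw1 = (0, 388, 323)
w1·Cw1 = (-1)·0 + 31·388 + 24·323 = 19780; w1·w1 = (-1)·(-1) + 31·31 + 24·24 = 1538
λ ≈ 19780/1538 = 12.8609

λ ≈ 12.8609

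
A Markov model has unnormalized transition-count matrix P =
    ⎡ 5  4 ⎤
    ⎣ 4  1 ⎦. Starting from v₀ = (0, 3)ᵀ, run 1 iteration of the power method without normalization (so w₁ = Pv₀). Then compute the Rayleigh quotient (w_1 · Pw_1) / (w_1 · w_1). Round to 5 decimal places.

w1 = Pv₀ = (12, 3)
Pw1 = (72, 51)
w1·Pw1 = 12·72 + 3·51 = 1017; w1·w1 = 12·12 + 3·3 = 153
λ ≈ 1017/153 = 6.64706

λ ≈ 6.64706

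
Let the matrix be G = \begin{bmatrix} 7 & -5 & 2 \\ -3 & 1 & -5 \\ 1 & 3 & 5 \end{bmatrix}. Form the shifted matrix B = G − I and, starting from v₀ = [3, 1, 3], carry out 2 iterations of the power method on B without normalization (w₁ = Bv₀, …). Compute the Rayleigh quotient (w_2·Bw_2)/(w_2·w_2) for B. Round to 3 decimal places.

B = G − I has rows (6, -5, 2); (-3, 0, -5); (1, 3, 4)
w1 = Bv₀ = (6·3 + (-5)·1 + 2·3; (-3)·3 + 0·1 + (-5)·3; 1·3 + 3·1 + 4·3) = (19, -24, 18)
w2 = Bw1 = (6·19 + (-5)·(-24) + 2·18; (-3)·19 + 0·(-24) + (-5)·18; 1·19 + 3·(-24) + 4·18) = (270, -147, 19)
Bw2 = (2393, -905, -95)
w2·Bw2 = 777340; w2·w2 = 94870; μ ≈ 777340/94870 = 8.194

μ ≈ 8.194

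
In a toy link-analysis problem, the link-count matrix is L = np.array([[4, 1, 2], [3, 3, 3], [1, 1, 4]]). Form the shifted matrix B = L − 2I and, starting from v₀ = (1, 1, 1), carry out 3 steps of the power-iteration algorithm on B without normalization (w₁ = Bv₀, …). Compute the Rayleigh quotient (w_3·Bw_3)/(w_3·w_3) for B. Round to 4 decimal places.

B = L − 2I has rows (2, 1, 2); (3, 1, 3); (1, 1, 2)
w1 = Bv₀ = (2·1 + 1·1 + 2·1; 3·1 + 1·1 + 3·1; 1·1 + 1·1 + 2·1) = (5, 7, 4)
w2 = Bw1 = (2·5 + 1·7 + 2·4; 3·5 + 1·7 + 3·4; 1·5 + 1·7 + 2·4) = (25, 34, 20)
w3 = Bw2 = (124, 169, 99)
Bw3 = (615, 838, 491)
w3·Bw3 = 266491; w3·w3 = 53738; μ ≈ 266491/53738 = 4.9591

4.9591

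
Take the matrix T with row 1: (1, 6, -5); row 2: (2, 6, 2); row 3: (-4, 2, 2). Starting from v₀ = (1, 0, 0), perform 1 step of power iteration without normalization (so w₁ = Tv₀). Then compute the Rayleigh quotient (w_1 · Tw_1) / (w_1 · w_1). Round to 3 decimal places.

w1 = Tv₀ = (1·1 + 6·0 + (-5)·0; 2·1 + 6·0 + 2·0; (-4)·1 + 2·0 + 2·0) = (1, 2, -4)
Tw1 = (33, 6, -8)
w1·Tw1 = 1·33 + 2·6 + (-4)·(-8) = 77; w1·w1 = 1·1 + 2·2 + (-4)·(-4) = 21
λ ≈ 77/21 = 3.667

λ ≈ 3.667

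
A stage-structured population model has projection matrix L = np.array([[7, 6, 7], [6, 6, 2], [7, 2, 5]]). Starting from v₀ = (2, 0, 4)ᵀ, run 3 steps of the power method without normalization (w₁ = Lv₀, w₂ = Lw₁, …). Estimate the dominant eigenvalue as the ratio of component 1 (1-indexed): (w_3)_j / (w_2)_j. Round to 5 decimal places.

16.46012

w1 = Lv₀ = (42, 20, 34)
w2 = Lw1 = (652, 440, 504)
w3 = Lw2 = (10732, 7560, 7964)
Ratio at component: 10732 / 652 = 16.46012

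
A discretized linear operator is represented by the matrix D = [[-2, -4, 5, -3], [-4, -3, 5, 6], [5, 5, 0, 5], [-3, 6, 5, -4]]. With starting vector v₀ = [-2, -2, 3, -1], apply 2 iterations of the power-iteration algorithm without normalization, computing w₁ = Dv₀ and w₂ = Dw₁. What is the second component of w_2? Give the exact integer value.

w1 = Dv₀ = (30, 23, -25, 13)
w2 = Dw1 = (-316, -236, 330, -129)
The requested component of w2 is -236.

-236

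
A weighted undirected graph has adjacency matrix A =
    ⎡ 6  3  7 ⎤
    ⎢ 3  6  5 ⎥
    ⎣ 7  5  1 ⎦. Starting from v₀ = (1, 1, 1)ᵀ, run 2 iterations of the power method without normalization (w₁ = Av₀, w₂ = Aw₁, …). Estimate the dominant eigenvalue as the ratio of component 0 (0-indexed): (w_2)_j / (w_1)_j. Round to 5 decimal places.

w1 = Av₀ = (6·1 + 3·1 + 7·1; 3·1 + 6·1 + 5·1; 7·1 + 5·1 + 1·1) = (16, 14, 13)
w2 = Aw1 = (6·16 + 3·14 + 7·13; 3·16 + 6·14 + 5·13; 7·16 + 5·14 + 1·13) = (229, 197, 195)
Ratio at component: 229 / 16 = 14.31250

λ ≈ 14.31250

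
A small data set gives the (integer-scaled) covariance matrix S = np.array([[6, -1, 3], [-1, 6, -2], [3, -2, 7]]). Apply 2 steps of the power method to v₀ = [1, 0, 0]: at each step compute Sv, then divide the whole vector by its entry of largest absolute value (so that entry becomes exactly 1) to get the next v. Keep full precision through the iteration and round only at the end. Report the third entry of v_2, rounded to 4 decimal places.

Sv0 = (6.00000, -1.00000, 3.00000); divide by 6.00000 → v1 = (1.00000, -0.16667, 0.50000)
Sv1 = (7.66667, -3.00000, 6.83333); divide by 7.66667 → v2 = (1.00000, -0.39130, 0.89130)
Requested entry of v2: 41/46 = 0.8913

0.8913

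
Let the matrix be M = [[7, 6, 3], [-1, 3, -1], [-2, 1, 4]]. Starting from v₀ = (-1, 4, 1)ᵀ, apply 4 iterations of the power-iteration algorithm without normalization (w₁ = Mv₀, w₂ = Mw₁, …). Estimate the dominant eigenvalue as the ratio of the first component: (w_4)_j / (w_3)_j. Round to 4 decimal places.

w1 = Mv₀ = (20, 12, 10)
w2 = Mw1 = (242, 6, 12)
w3 = Mw2 = (1766, -236, -430)
w4 = Mw3 = (9656, -2044, -5488)
Ratio at component: 9656 / 1766 = 5.4677

5.4677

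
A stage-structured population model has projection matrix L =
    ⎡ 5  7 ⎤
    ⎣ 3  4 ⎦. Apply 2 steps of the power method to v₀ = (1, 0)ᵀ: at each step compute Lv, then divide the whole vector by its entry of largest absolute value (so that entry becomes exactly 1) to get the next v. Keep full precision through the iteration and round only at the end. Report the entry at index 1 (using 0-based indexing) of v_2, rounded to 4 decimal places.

Lv0 = (5.00000, 3.00000); divide by 5.00000 → v1 = (1.00000, 0.60000)
Lv1 = (9.20000, 5.40000); divide by 9.20000 → v2 = (1.00000, 0.58696)
Requested entry of v2: 27/46 = 0.5870

0.5870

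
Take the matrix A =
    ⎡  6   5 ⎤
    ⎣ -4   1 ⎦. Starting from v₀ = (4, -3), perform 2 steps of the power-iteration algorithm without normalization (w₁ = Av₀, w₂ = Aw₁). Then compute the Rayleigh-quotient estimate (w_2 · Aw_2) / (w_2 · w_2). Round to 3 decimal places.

w1 = Av₀ = (6·4 + 5·(-3); (-4)·4 + 1·(-3)) = (9, -19)
w2 = Aw1 = (6·9 + 5·(-19); (-4)·9 + 1·(-19)) = (-41, -55)
Aw2 = (-521, 109)
w2·Aw2 = (-41)·(-521) + (-55)·109 = 15366; w2·w2 = (-41)·(-41) + (-55)·(-55) = 4706
λ ≈ 15366/4706 = 3.265

λ ≈ 3.265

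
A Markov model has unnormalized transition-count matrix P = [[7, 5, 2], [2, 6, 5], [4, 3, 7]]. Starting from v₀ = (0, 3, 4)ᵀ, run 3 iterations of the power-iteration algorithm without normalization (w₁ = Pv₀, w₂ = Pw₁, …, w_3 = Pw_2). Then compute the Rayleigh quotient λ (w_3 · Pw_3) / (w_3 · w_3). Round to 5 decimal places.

w1 = Pv₀ = (7·0 + 5·3 + 2·4; 2·0 + 6·3 + 5·4; 4·0 + 3·3 + 7·4) = (23, 38, 37)
w2 = Pw1 = (7·23 + 5·38 + 2·37; 2·23 + 6·38 + 5·37; 4·23 + 3·38 + 7·37) = (425, 459, 465)
w3 = Pw2 = (6200, 5929, 6332)
Pw3 = (85709, 79634, 86911)
w3·Pw3 = 6200·85709 + 5929·79634 + 6332·86911 = 1553866238; w3·w3 = 6200·6200 + 5929·5929 + 6332·6332 = 113687265
λ ≈ 1553866238/113687265 = 13.66790

λ ≈ 13.66790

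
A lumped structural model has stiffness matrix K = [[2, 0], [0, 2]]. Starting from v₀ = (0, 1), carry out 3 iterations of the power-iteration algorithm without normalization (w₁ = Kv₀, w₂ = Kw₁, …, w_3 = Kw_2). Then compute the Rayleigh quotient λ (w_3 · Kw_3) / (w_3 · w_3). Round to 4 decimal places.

w1 = Kv₀ = (0, 2)
w2 = Kw1 = (0, 4)
w3 = Kw2 = (0, 8)
Kw3 = (0, 16)
w3·Kw3 = 0·0 + 8·16 = 128; w3·w3 = 0·0 + 8·8 = 64
λ ≈ 128/64 = 2.0000

λ ≈ 2.0000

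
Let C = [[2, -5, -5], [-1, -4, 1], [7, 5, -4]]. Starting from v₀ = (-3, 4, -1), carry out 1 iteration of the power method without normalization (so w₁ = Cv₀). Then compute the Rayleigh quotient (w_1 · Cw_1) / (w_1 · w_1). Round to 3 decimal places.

w1 = Cv₀ = (2·(-3) + (-5)·4 + (-5)·(-1); (-1)·(-3) + (-4)·4 + 1·(-1); 7·(-3) + 5·4 + (-4)·(-1)) = (-21, -14, 3)
Cw1 = (13, 80, -229)
w1·Cw1 = (-21)·13 + (-14)·80 + 3·(-229) = -2080; w1·w1 = (-21)·(-21) + (-14)·(-14) + 3·3 = 646
λ ≈ -2080/646 = -3.220

λ ≈ -3.220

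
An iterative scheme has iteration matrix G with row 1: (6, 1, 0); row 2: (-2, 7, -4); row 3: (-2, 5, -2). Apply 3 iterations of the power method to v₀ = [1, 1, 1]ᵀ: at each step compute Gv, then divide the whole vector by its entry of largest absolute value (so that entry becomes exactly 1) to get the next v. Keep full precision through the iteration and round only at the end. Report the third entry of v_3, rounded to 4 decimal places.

Gv0 = (7.00000, 1.00000, 1.00000); divide by 7.00000 → v1 = (1.00000, 0.14286, 0.14286)
Gv1 = (6.14286, -1.57143, -1.57143); divide by 6.14286 → v2 = (1.00000, -0.25581, -0.25581)
Gv2 = (5.74419, -2.76744, -2.76744); divide by 5.74419 → v3 = (1.00000, -0.48178, -0.48178)
Requested entry of v3: -119/247 = -0.4818

-0.4818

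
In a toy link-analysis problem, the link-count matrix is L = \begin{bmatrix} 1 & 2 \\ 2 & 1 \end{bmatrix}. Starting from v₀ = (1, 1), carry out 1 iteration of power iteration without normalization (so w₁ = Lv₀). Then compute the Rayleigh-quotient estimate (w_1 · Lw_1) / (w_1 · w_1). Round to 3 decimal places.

w1 = Lv₀ = (3, 3)
Lw1 = (9, 9)
w1·Lw1 = 3·9 + 3·9 = 54; w1·w1 = 3·3 + 3·3 = 18
λ ≈ 54/18 = 3.000

3.000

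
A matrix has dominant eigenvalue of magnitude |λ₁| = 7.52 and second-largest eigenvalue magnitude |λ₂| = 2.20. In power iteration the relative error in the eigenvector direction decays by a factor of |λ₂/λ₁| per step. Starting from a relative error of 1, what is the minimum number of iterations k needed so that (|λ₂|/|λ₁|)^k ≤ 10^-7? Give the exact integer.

|λ₂/λ₁| = 2.20/7.52 = 0.29255
Need k ≥ ln(10^-7) / ln(0.29255) = -16.1181 / -1.2291 ≈ 13.114
Smallest integer k satisfying the bound: 14

14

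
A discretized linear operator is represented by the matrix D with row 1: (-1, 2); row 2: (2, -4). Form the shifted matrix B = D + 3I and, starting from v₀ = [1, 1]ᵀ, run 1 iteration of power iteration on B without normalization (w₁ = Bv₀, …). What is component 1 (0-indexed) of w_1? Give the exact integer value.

B = D + 3I has rows (2, 2); (2, -1)
w1 = Bv₀ = (2·1 + 2·1; 2·1 + (-1)·1) = (4, 1)
Requested component of w1: 1

1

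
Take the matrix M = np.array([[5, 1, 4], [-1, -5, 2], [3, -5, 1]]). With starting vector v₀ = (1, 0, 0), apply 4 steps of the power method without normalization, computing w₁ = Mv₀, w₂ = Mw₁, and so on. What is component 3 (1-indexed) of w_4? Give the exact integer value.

w1 = Mv₀ = (5·1 + 1·0 + 4·0; (-1)·1 + (-5)·0 + 2·0; 3·1 + (-5)·0 + 1·0) = (5, -1, 3)
w2 = Mw1 = (5·5 + 1·(-1) + 4·3; (-1)·5 + (-5)·(-1) + 2·3; 3·5 + (-5)·(-1) + 1·3) = (36, 6, 23)
w3 = Mw2 = (278, -20, 101)
w4 = Mw3 = (1774, 24, 1035)
The requested component of w4 is 1035.

1035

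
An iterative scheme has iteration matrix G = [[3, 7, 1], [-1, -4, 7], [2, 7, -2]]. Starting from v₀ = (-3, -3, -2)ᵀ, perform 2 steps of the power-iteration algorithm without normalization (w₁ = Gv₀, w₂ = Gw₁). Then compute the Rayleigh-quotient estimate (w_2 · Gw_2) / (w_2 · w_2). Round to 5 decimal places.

λ ≈ 2.64176

w1 = Gv₀ = (-32, 1, -23)
w2 = Gw1 = (-112, -133, -11)
Gw2 = (-1278, 567, -1133)
w2·Gw2 = (-112)·(-1278) + (-133)·567 + (-11)·(-1133) = 80188; w2·w2 = (-112)·(-112) + (-133)·(-133) + (-11)·(-11) = 30354
λ ≈ 80188/30354 = 2.64176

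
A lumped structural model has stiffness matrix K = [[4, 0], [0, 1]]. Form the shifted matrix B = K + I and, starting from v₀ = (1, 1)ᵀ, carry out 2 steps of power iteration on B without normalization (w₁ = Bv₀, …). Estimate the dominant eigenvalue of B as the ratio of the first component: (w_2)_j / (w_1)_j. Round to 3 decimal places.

5.000

B = K + I has rows (5, 0); (0, 2)
w1 = Bv₀ = (5, 2)
w2 = Bw1 = (25, 4)
Ratio: 25/5 = 5.000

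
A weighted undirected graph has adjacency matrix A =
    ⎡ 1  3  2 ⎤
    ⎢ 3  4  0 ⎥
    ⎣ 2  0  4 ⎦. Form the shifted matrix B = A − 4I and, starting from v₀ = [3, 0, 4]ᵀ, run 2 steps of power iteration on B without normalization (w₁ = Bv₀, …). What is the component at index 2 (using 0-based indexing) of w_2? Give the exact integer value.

-2

B = A − 4I has rows (-3, 3, 2); (3, 0, 0); (2, 0, 0)
w1 = Bv₀ = ((-3)·3 + 3·0 + 2·4; 3·3 + 0·0 + 0·4; 2·3 + 0·0 + 0·4) = (-1, 9, 6)
w2 = Bw1 = ((-3)·(-1) + 3·9 + 2·6; 3·(-1) + 0·9 + 0·6; 2·(-1) + 0·9 + 0·6) = (42, -3, -2)
Requested component of w2: -2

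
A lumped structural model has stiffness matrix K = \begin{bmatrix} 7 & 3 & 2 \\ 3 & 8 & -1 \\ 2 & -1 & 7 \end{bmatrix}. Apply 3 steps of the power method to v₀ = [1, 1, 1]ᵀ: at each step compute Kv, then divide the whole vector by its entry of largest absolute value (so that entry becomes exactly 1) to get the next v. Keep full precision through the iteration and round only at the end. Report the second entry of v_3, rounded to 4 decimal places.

Kv0 = (12.00000, 10.00000, 8.00000); divide by 12.00000 → v1 = (1.00000, 0.83333, 0.66667)
Kv1 = (10.83333, 9.00000, 5.83333); divide by 10.83333 → v2 = (1.00000, 0.83077, 0.53846)
Kv2 = (10.56923, 9.10769, 4.93846); divide by 10.56923 → v3 = (1.00000, 0.86172, 0.46725)
Requested entry of v3: 1184/1374 = 0.8617

0.8617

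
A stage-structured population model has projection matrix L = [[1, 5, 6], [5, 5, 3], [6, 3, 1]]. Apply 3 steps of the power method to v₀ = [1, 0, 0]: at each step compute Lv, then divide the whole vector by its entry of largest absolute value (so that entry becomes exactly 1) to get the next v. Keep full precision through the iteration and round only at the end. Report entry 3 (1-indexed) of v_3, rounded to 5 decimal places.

0.86054

Lv0 = (1.000000, 5.000000, 6.000000); divide by 6.000000 → v1 = (0.166667, 0.833333, 1.000000)
Lv1 = (10.333333, 8.000000, 4.500000); divide by 10.333333 → v2 = (1.000000, 0.774194, 0.435484)
Lv2 = (7.483871, 10.177419, 8.758065); divide by 10.177419 → v3 = (0.735341, 1.000000, 0.860539)
Requested entry of v3: 543/631 = 0.86054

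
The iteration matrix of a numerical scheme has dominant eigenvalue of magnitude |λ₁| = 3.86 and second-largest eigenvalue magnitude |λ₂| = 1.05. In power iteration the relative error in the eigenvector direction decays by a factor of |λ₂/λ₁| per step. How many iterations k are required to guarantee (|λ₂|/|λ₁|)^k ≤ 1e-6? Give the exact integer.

11

|λ₂/λ₁| = 1.05/3.86 = 0.27202
Need k ≥ ln(1e-6) / ln(0.27202) = -13.8155 / -1.3019 ≈ 10.612
Smallest integer k satisfying the bound: 11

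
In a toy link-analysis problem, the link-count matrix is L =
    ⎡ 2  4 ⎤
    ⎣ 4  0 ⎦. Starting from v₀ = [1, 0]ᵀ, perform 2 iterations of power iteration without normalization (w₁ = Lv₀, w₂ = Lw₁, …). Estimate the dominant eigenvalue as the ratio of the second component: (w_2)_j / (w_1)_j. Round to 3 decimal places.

w1 = Lv₀ = (2, 4)
w2 = Lw1 = (20, 8)
Ratio at component: 8 / 4 = 2.000

2.000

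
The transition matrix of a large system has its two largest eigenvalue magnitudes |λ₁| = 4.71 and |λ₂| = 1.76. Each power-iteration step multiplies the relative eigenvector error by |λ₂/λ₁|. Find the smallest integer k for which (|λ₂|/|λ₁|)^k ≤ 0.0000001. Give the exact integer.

17

|λ₂/λ₁| = 1.76/4.71 = 0.37367
Need k ≥ ln(0.0000001) / ln(0.37367) = -16.1181 / -0.9844 ≈ 16.374
Smallest integer k satisfying the bound: 17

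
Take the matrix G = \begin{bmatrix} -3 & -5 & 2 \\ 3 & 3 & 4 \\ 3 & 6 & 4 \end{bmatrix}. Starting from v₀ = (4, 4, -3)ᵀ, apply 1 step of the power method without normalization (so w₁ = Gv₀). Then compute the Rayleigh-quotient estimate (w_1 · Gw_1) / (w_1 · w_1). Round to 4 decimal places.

-1.0924

w1 = Gv₀ = ((-3)·4 + (-5)·4 + 2·(-3); 3·4 + 3·4 + 4·(-3); 3·4 + 6·4 + 4·(-3)) = (-38, 12, 24)
Gw1 = (102, 18, 54)
w1·Gw1 = (-38)·102 + 12·18 + 24·54 = -2364; w1·w1 = (-38)·(-38) + 12·12 + 24·24 = 2164
λ ≈ -2364/2164 = -1.0924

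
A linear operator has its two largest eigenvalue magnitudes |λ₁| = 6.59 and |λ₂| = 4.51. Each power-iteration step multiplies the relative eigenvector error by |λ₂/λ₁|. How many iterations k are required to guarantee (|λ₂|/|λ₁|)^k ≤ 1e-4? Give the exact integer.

|λ₂/λ₁| = 4.51/6.59 = 0.68437
Need k ≥ ln(1e-4) / ln(0.68437) = -9.2103 / -0.3793 ≈ 24.285
Smallest integer k satisfying the bound: 25

25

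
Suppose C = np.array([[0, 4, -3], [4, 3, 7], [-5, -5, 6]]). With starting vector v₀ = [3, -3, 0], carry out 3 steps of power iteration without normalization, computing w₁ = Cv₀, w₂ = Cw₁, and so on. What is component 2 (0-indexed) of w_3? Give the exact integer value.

405

w1 = Cv₀ = (0·3 + 4·(-3) + (-3)·0; 4·3 + 3·(-3) + 7·0; (-5)·3 + (-5)·(-3) + 6·0) = (-12, 3, 0)
w2 = Cw1 = (0·(-12) + 4·3 + (-3)·0; 4·(-12) + 3·3 + 7·0; (-5)·(-12) + (-5)·3 + 6·0) = (12, -39, 45)
w3 = Cw2 = (-291, 246, 405)
The requested component of w3 is 405.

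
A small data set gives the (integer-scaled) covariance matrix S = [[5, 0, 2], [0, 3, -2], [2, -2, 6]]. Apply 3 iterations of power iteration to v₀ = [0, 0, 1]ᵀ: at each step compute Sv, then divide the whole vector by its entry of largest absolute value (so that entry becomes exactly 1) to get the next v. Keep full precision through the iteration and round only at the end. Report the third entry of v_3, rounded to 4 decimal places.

Sv0 = (2.00000, -2.00000, 6.00000); divide by 6.00000 → v1 = (0.33333, -0.33333, 1.00000)
Sv1 = (3.66667, -3.00000, 7.33333); divide by 7.33333 → v2 = (0.50000, -0.40909, 1.00000)
Sv2 = (4.50000, -3.22727, 7.81818); divide by 7.81818 → v3 = (0.57558, -0.41279, 1.00000)
Requested entry of v3: 344/344 = 1.0000

1.0000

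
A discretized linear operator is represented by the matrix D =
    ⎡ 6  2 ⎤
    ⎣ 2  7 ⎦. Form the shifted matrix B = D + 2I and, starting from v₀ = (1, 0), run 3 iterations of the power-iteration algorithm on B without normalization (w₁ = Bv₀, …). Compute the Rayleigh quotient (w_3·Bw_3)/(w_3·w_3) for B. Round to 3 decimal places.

B = D + 2I has rows (8, 2); (2, 9)
w1 = Bv₀ = (8, 2)
w2 = Bw1 = (68, 34)
w3 = Bw2 = (612, 442)
Bw3 = (5780, 5202)
w3·Bw3 = 5836644; w3·w3 = 569908; μ ≈ 5836644/569908 = 10.241

μ ≈ 10.241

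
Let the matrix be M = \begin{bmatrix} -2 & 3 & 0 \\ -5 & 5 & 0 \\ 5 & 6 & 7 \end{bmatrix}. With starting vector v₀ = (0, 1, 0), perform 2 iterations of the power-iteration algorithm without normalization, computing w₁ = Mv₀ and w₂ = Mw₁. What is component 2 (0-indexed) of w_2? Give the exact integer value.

w1 = Mv₀ = (3, 5, 6)
w2 = Mw1 = (9, 10, 87)
The requested component of w2 is 87.

87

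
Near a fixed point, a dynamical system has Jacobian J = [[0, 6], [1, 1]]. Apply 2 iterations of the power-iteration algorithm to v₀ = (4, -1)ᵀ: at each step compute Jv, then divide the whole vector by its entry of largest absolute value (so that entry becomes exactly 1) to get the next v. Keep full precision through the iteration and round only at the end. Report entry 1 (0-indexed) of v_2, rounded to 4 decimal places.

Jv0 = (-6.00000, 3.00000); divide by -6.00000 → v1 = (1.00000, -0.50000)
Jv1 = (-3.00000, 0.50000); divide by -3.00000 → v2 = (1.00000, -0.16667)
Requested entry of v2: -3/18 = -0.1667

-0.1667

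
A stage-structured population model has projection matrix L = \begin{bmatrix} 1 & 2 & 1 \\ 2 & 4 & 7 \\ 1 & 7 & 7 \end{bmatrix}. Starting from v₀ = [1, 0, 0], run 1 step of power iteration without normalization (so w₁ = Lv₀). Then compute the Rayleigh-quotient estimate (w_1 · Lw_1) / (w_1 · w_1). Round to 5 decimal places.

λ ≈ 10.33333

w1 = Lv₀ = (1·1 + 2·0 + 1·0; 2·1 + 4·0 + 7·0; 1·1 + 7·0 + 7·0) = (1, 2, 1)
Lw1 = (6, 17, 22)
w1·Lw1 = 1·6 + 2·17 + 1·22 = 62; w1·w1 = 1·1 + 2·2 + 1·1 = 6
λ ≈ 62/6 = 10.33333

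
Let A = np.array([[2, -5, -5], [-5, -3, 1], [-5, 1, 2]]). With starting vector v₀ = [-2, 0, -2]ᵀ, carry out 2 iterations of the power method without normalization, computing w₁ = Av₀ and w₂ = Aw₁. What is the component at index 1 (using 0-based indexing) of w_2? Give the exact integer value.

-48

w1 = Av₀ = (2·(-2) + (-5)·0 + (-5)·(-2); (-5)·(-2) + (-3)·0 + 1·(-2); (-5)·(-2) + 1·0 + 2·(-2)) = (6, 8, 6)
w2 = Aw1 = (2·6 + (-5)·8 + (-5)·6; (-5)·6 + (-3)·8 + 1·6; (-5)·6 + 1·8 + 2·6) = (-58, -48, -10)
The requested component of w2 is -48.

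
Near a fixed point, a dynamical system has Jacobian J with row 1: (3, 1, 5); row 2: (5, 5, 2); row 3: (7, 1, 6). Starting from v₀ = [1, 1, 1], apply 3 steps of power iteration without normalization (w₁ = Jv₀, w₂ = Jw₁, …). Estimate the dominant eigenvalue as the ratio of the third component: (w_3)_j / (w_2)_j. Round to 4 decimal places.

w1 = Jv₀ = (9, 12, 14)
w2 = Jw1 = (109, 133, 159)
w3 = Jw2 = (1255, 1528, 1850)
Ratio at component: 1850 / 159 = 11.6352

11.6352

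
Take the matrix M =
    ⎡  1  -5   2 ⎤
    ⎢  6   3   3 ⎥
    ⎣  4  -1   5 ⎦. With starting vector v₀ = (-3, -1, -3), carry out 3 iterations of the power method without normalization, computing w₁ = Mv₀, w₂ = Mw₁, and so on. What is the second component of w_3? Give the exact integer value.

w1 = Mv₀ = (1·(-3) + (-5)·(-1) + 2·(-3); 6·(-3) + 3·(-1) + 3·(-3); 4·(-3) + (-1)·(-1) + 5·(-3)) = (-4, -30, -26)
w2 = Mw1 = (1·(-4) + (-5)·(-30) + 2·(-26); 6·(-4) + 3·(-30) + 3·(-26); 4·(-4) + (-1)·(-30) + 5·(-26)) = (94, -192, -116)
w3 = Mw2 = (822, -360, -12)
The requested component of w3 is -360.

-360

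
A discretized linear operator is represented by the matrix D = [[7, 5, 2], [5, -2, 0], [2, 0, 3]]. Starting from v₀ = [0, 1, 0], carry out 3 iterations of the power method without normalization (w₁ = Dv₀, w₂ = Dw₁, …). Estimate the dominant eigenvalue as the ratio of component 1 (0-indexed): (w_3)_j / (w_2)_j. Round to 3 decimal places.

λ ≈ 2.310

w1 = Dv₀ = (7·0 + 5·1 + 2·0; 5·0 + (-2)·1 + 0·0; 2·0 + 0·1 + 3·0) = (5, -2, 0)
w2 = Dw1 = (7·5 + 5·(-2) + 2·0; 5·5 + (-2)·(-2) + 0·0; 2·5 + 0·(-2) + 3·0) = (25, 29, 10)
w3 = Dw2 = (340, 67, 80)
Ratio at component: 67 / 29 = 2.310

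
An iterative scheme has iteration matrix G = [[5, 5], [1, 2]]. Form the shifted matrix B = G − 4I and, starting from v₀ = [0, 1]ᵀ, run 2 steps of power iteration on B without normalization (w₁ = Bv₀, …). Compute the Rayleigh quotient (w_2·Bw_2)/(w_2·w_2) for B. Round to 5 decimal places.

μ ≈ -3.83962

B = G − 4I has rows (1, 5); (1, -2)
w1 = Bv₀ = (5, -2)
w2 = Bw1 = (-5, 9)
Bw2 = (40, -23)
w2·Bw2 = -407; w2·w2 = 106; μ ≈ -407/106 = -3.83962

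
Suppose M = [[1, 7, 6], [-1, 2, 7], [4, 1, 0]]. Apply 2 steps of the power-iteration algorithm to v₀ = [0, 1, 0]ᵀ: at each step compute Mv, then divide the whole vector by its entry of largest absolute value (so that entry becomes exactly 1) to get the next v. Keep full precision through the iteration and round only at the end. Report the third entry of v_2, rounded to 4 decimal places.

Mv0 = (7.00000, 2.00000, 1.00000); divide by 7.00000 → v1 = (1.00000, 0.28571, 0.14286)
Mv1 = (3.85714, 0.57143, 4.28571); divide by 4.28571 → v2 = (0.90000, 0.13333, 1.00000)
Requested entry of v2: 30/30 = 1.0000

1.0000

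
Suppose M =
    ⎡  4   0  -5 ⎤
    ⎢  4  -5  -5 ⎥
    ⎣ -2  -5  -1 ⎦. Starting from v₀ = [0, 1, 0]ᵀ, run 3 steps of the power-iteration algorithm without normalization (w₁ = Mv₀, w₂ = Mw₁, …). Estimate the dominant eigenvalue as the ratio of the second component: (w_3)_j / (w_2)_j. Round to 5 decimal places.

w1 = Mv₀ = (0, -5, -5)
w2 = Mw1 = (25, 50, 30)
w3 = Mw2 = (-50, -300, -330)
Ratio at component: -300 / 50 = -6.00000

-6.00000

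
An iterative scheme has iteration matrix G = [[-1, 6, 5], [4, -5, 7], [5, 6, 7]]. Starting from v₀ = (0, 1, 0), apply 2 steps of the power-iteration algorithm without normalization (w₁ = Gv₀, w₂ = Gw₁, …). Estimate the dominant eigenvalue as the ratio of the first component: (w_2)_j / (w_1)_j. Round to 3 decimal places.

w1 = Gv₀ = (6, -5, 6)
w2 = Gw1 = (-6, 91, 42)
Ratio at component: -6 / 6 = -1.000

λ ≈ -1.000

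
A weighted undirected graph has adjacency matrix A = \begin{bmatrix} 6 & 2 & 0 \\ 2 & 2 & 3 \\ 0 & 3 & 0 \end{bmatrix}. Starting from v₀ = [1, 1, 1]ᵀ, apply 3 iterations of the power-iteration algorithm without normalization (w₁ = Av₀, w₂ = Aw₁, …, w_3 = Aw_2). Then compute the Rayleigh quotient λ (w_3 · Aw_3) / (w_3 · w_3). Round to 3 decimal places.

w1 = Av₀ = (8, 7, 3)
w2 = Aw1 = (62, 39, 21)
w3 = Aw2 = (450, 265, 117)
Aw3 = (3230, 1781, 795)
w3·Aw3 = 450·3230 + 265·1781 + 117·795 = 2018480; w3·w3 = 450·450 + 265·265 + 117·117 = 286414
λ ≈ 2018480/286414 = 7.047

7.047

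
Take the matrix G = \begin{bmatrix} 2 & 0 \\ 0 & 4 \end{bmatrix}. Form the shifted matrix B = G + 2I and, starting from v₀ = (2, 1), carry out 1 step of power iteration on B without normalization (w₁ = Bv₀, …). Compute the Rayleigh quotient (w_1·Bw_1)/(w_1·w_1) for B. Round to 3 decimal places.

B = G + 2I has rows (4, 0); (0, 6)
w1 = Bv₀ = (4·2 + 0·1; 0·2 + 6·1) = (8, 6)
Bw1 = (32, 36)
w1·Bw1 = 472; w1·w1 = 100; μ ≈ 472/100 = 4.720

μ ≈ 4.720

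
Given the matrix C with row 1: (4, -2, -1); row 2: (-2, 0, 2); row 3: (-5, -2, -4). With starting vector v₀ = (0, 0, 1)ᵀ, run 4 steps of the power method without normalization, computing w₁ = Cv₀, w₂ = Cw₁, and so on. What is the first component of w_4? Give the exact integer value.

w1 = Cv₀ = (4·0 + (-2)·0 + (-1)·1; (-2)·0 + 0·0 + 2·1; (-5)·0 + (-2)·0 + (-4)·1) = (-1, 2, -4)
w2 = Cw1 = (4·(-1) + (-2)·2 + (-1)·(-4); (-2)·(-1) + 0·2 + 2·(-4); (-5)·(-1) + (-2)·2 + (-4)·(-4)) = (-4, -6, 17)
w3 = Cw2 = (-21, 42, -36)
w4 = Cw3 = (-132, -30, 165)
The requested component of w4 is -132.

-132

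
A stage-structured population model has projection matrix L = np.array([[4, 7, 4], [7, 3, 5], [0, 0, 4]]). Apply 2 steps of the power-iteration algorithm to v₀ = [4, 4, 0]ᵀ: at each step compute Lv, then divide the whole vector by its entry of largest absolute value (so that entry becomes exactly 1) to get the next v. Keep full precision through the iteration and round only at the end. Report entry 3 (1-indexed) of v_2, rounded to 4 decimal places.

Lv0 = (44.00000, 40.00000, 0.00000); divide by 44.00000 → v1 = (1.00000, 0.90909, 0.00000)
Lv1 = (10.36364, 9.72727, 0.00000); divide by 10.36364 → v2 = (1.00000, 0.93860, 0.00000)
Requested entry of v2: 0/456 = 0.0000

0.0000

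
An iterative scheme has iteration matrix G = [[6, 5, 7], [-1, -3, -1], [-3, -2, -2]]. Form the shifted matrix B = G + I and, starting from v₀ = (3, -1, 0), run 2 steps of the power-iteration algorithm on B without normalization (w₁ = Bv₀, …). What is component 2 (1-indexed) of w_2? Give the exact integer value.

-7

B = G + I has rows (7, 5, 7); (-1, -2, -1); (-3, -2, -1)
w1 = Bv₀ = (7·3 + 5·(-1) + 7·0; (-1)·3 + (-2)·(-1) + (-1)·0; (-3)·3 + (-2)·(-1) + (-1)·0) = (16, -1, -7)
w2 = Bw1 = (7·16 + 5·(-1) + 7·(-7); (-1)·16 + (-2)·(-1) + (-1)·(-7); (-3)·16 + (-2)·(-1) + (-1)·(-7)) = (58, -7, -39)
Requested component of w2: -7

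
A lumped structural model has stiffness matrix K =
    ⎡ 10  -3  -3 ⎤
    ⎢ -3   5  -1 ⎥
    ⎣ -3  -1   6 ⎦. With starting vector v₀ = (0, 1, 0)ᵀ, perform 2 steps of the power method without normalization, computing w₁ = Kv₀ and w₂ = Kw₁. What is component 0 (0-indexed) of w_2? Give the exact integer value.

w1 = Kv₀ = (-3, 5, -1)
w2 = Kw1 = (-42, 35, -2)
The requested component of w2 is -42.

-42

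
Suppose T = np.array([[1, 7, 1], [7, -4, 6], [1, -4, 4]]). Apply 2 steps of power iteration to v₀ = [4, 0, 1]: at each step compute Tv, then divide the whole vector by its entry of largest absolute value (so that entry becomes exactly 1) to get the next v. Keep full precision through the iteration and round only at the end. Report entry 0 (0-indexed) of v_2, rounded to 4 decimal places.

1.0000

Tv0 = (5.00000, 34.00000, 8.00000); divide by 34.00000 → v1 = (0.14706, 1.00000, 0.23529)
Tv1 = (7.38235, -1.55882, -2.91176); divide by 7.38235 → v2 = (1.00000, -0.21116, -0.39442)
Requested entry of v2: 251/251 = 1.0000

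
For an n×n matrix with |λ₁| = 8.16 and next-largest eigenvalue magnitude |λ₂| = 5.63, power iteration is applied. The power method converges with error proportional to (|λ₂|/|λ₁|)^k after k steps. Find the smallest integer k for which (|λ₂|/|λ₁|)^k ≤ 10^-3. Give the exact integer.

19

|λ₂/λ₁| = 5.63/8.16 = 0.68995
Need k ≥ ln(10^-3) / ln(0.68995) = -6.9078 / -0.3711 ≈ 18.613
Smallest integer k satisfying the bound: 19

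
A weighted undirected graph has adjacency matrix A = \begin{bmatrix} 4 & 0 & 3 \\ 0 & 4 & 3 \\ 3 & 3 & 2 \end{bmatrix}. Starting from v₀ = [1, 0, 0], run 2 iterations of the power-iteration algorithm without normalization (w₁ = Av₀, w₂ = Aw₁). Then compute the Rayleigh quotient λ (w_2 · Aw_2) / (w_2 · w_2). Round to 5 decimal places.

λ ≈ 6.93592

w1 = Av₀ = (4·1 + 0·0 + 3·0; 0·1 + 4·0 + 3·0; 3·1 + 3·0 + 2·0) = (4, 0, 3)
w2 = Aw1 = (4·4 + 0·0 + 3·3; 0·4 + 4·0 + 3·3; 3·4 + 3·0 + 2·3) = (25, 9, 18)
Aw2 = (154, 90, 138)
w2·Aw2 = 25·154 + 9·90 + 18·138 = 7144; w2·w2 = 25·25 + 9·9 + 18·18 = 1030
λ ≈ 7144/1030 = 6.93592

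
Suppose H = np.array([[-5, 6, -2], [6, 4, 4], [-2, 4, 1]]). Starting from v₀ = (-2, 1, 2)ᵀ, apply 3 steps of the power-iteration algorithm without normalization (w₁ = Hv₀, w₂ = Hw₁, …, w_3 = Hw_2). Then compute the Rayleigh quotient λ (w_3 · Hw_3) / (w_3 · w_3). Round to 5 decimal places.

w1 = Hv₀ = ((-5)·(-2) + 6·1 + (-2)·2; 6·(-2) + 4·1 + 4·2; (-2)·(-2) + 4·1 + 1·2) = (12, 0, 10)
w2 = Hw1 = ((-5)·12 + 6·0 + (-2)·10; 6·12 + 4·0 + 4·10; (-2)·12 + 4·0 + 1·10) = (-80, 112, -14)
w3 = Hw2 = (1100, -88, 594)
Hw3 = (-7216, 8624, -1958)
w3·Hw3 = 1100·(-7216) + (-88)·8624 + 594·(-1958) = -9859564; w3·w3 = 1100·1100 + (-88)·(-88) + 594·594 = 1570580
λ ≈ -9859564/1570580 = -6.27766

-6.27766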